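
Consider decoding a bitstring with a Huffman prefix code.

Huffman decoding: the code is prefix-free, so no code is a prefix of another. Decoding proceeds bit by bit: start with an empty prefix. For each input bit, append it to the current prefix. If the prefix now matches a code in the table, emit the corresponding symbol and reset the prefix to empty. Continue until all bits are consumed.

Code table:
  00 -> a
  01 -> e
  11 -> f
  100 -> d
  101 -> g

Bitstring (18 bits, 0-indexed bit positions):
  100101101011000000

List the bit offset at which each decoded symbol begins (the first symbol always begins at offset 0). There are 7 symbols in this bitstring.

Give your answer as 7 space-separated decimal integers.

Bit 0: prefix='1' (no match yet)
Bit 1: prefix='10' (no match yet)
Bit 2: prefix='100' -> emit 'd', reset
Bit 3: prefix='1' (no match yet)
Bit 4: prefix='10' (no match yet)
Bit 5: prefix='101' -> emit 'g', reset
Bit 6: prefix='1' (no match yet)
Bit 7: prefix='10' (no match yet)
Bit 8: prefix='101' -> emit 'g', reset
Bit 9: prefix='0' (no match yet)
Bit 10: prefix='01' -> emit 'e', reset
Bit 11: prefix='1' (no match yet)
Bit 12: prefix='10' (no match yet)
Bit 13: prefix='100' -> emit 'd', reset
Bit 14: prefix='0' (no match yet)
Bit 15: prefix='00' -> emit 'a', reset
Bit 16: prefix='0' (no match yet)
Bit 17: prefix='00' -> emit 'a', reset

Answer: 0 3 6 9 11 14 16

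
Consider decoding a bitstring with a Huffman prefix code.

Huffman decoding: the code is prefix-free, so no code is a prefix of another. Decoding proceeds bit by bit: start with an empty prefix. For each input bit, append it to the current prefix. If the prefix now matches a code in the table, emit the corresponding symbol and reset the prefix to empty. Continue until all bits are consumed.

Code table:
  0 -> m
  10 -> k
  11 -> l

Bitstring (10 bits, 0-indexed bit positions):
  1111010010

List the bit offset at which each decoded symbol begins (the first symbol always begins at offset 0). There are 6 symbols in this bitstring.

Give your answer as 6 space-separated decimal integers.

Bit 0: prefix='1' (no match yet)
Bit 1: prefix='11' -> emit 'l', reset
Bit 2: prefix='1' (no match yet)
Bit 3: prefix='11' -> emit 'l', reset
Bit 4: prefix='0' -> emit 'm', reset
Bit 5: prefix='1' (no match yet)
Bit 6: prefix='10' -> emit 'k', reset
Bit 7: prefix='0' -> emit 'm', reset
Bit 8: prefix='1' (no match yet)
Bit 9: prefix='10' -> emit 'k', reset

Answer: 0 2 4 5 7 8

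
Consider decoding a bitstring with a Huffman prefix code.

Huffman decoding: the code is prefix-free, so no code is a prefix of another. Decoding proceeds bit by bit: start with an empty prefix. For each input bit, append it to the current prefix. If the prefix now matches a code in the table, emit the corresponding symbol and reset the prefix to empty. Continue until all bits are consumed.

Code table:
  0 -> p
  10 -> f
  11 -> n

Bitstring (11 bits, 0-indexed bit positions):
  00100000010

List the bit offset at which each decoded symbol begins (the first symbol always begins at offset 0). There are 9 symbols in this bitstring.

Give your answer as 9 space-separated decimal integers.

Bit 0: prefix='0' -> emit 'p', reset
Bit 1: prefix='0' -> emit 'p', reset
Bit 2: prefix='1' (no match yet)
Bit 3: prefix='10' -> emit 'f', reset
Bit 4: prefix='0' -> emit 'p', reset
Bit 5: prefix='0' -> emit 'p', reset
Bit 6: prefix='0' -> emit 'p', reset
Bit 7: prefix='0' -> emit 'p', reset
Bit 8: prefix='0' -> emit 'p', reset
Bit 9: prefix='1' (no match yet)
Bit 10: prefix='10' -> emit 'f', reset

Answer: 0 1 2 4 5 6 7 8 9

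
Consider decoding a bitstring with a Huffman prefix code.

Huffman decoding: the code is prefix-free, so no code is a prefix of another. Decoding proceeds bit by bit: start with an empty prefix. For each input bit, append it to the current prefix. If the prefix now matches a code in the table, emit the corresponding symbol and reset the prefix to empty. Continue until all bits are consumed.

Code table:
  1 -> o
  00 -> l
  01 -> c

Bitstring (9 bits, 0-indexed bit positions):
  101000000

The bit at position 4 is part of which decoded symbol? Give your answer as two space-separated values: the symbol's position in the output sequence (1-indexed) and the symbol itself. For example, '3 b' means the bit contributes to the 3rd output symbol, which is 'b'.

Answer: 3 l

Derivation:
Bit 0: prefix='1' -> emit 'o', reset
Bit 1: prefix='0' (no match yet)
Bit 2: prefix='01' -> emit 'c', reset
Bit 3: prefix='0' (no match yet)
Bit 4: prefix='00' -> emit 'l', reset
Bit 5: prefix='0' (no match yet)
Bit 6: prefix='00' -> emit 'l', reset
Bit 7: prefix='0' (no match yet)
Bit 8: prefix='00' -> emit 'l', reset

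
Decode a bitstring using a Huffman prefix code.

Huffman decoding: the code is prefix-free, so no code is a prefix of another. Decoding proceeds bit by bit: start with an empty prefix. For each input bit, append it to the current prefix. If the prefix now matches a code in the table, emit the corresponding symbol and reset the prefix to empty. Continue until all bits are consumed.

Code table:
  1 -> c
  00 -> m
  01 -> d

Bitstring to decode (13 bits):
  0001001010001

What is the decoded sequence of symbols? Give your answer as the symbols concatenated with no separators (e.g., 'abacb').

Answer: mdmcdmd

Derivation:
Bit 0: prefix='0' (no match yet)
Bit 1: prefix='00' -> emit 'm', reset
Bit 2: prefix='0' (no match yet)
Bit 3: prefix='01' -> emit 'd', reset
Bit 4: prefix='0' (no match yet)
Bit 5: prefix='00' -> emit 'm', reset
Bit 6: prefix='1' -> emit 'c', reset
Bit 7: prefix='0' (no match yet)
Bit 8: prefix='01' -> emit 'd', reset
Bit 9: prefix='0' (no match yet)
Bit 10: prefix='00' -> emit 'm', reset
Bit 11: prefix='0' (no match yet)
Bit 12: prefix='01' -> emit 'd', reset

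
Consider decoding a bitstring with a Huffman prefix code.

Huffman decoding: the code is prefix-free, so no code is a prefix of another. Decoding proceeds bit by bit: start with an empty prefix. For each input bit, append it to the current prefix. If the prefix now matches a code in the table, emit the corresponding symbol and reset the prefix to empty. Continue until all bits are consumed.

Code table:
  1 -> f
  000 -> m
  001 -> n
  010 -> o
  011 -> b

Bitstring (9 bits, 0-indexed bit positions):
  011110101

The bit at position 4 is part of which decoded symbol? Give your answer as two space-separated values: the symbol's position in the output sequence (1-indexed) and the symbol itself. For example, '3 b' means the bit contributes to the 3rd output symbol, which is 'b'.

Bit 0: prefix='0' (no match yet)
Bit 1: prefix='01' (no match yet)
Bit 2: prefix='011' -> emit 'b', reset
Bit 3: prefix='1' -> emit 'f', reset
Bit 4: prefix='1' -> emit 'f', reset
Bit 5: prefix='0' (no match yet)
Bit 6: prefix='01' (no match yet)
Bit 7: prefix='010' -> emit 'o', reset
Bit 8: prefix='1' -> emit 'f', reset

Answer: 3 f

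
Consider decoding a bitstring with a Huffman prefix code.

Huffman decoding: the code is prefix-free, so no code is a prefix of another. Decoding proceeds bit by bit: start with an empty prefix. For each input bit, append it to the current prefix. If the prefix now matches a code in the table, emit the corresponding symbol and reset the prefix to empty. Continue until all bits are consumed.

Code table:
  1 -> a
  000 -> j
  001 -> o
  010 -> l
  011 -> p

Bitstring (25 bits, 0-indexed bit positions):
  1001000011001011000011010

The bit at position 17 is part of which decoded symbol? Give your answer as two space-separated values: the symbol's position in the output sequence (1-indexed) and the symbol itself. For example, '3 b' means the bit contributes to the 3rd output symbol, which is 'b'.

Bit 0: prefix='1' -> emit 'a', reset
Bit 1: prefix='0' (no match yet)
Bit 2: prefix='00' (no match yet)
Bit 3: prefix='001' -> emit 'o', reset
Bit 4: prefix='0' (no match yet)
Bit 5: prefix='00' (no match yet)
Bit 6: prefix='000' -> emit 'j', reset
Bit 7: prefix='0' (no match yet)
Bit 8: prefix='01' (no match yet)
Bit 9: prefix='011' -> emit 'p', reset
Bit 10: prefix='0' (no match yet)
Bit 11: prefix='00' (no match yet)
Bit 12: prefix='001' -> emit 'o', reset
Bit 13: prefix='0' (no match yet)
Bit 14: prefix='01' (no match yet)
Bit 15: prefix='011' -> emit 'p', reset
Bit 16: prefix='0' (no match yet)
Bit 17: prefix='00' (no match yet)
Bit 18: prefix='000' -> emit 'j', reset
Bit 19: prefix='0' (no match yet)
Bit 20: prefix='01' (no match yet)
Bit 21: prefix='011' -> emit 'p', reset

Answer: 7 j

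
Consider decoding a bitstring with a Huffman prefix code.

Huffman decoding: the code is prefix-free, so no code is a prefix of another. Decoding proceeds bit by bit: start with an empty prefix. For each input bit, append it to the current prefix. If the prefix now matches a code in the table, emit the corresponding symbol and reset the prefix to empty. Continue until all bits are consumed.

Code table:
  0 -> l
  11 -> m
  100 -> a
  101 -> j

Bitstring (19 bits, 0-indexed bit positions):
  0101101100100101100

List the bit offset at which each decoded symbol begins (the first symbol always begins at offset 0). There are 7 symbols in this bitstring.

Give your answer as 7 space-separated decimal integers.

Bit 0: prefix='0' -> emit 'l', reset
Bit 1: prefix='1' (no match yet)
Bit 2: prefix='10' (no match yet)
Bit 3: prefix='101' -> emit 'j', reset
Bit 4: prefix='1' (no match yet)
Bit 5: prefix='10' (no match yet)
Bit 6: prefix='101' -> emit 'j', reset
Bit 7: prefix='1' (no match yet)
Bit 8: prefix='10' (no match yet)
Bit 9: prefix='100' -> emit 'a', reset
Bit 10: prefix='1' (no match yet)
Bit 11: prefix='10' (no match yet)
Bit 12: prefix='100' -> emit 'a', reset
Bit 13: prefix='1' (no match yet)
Bit 14: prefix='10' (no match yet)
Bit 15: prefix='101' -> emit 'j', reset
Bit 16: prefix='1' (no match yet)
Bit 17: prefix='10' (no match yet)
Bit 18: prefix='100' -> emit 'a', reset

Answer: 0 1 4 7 10 13 16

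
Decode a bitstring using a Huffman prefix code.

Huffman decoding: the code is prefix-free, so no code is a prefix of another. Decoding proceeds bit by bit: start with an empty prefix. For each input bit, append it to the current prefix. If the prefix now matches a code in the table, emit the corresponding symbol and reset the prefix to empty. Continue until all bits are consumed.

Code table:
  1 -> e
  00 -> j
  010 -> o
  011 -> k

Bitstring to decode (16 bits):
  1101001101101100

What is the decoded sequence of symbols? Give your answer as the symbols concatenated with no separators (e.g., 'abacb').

Answer: eeokkkj

Derivation:
Bit 0: prefix='1' -> emit 'e', reset
Bit 1: prefix='1' -> emit 'e', reset
Bit 2: prefix='0' (no match yet)
Bit 3: prefix='01' (no match yet)
Bit 4: prefix='010' -> emit 'o', reset
Bit 5: prefix='0' (no match yet)
Bit 6: prefix='01' (no match yet)
Bit 7: prefix='011' -> emit 'k', reset
Bit 8: prefix='0' (no match yet)
Bit 9: prefix='01' (no match yet)
Bit 10: prefix='011' -> emit 'k', reset
Bit 11: prefix='0' (no match yet)
Bit 12: prefix='01' (no match yet)
Bit 13: prefix='011' -> emit 'k', reset
Bit 14: prefix='0' (no match yet)
Bit 15: prefix='00' -> emit 'j', reset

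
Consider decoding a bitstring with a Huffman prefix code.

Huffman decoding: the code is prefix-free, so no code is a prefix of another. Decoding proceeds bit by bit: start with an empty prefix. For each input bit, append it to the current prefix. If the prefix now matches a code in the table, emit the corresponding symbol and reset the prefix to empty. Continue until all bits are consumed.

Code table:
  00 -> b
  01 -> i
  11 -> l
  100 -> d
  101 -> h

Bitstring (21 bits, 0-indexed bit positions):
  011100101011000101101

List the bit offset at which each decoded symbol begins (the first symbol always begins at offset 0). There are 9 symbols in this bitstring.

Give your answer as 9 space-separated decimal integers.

Bit 0: prefix='0' (no match yet)
Bit 1: prefix='01' -> emit 'i', reset
Bit 2: prefix='1' (no match yet)
Bit 3: prefix='11' -> emit 'l', reset
Bit 4: prefix='0' (no match yet)
Bit 5: prefix='00' -> emit 'b', reset
Bit 6: prefix='1' (no match yet)
Bit 7: prefix='10' (no match yet)
Bit 8: prefix='101' -> emit 'h', reset
Bit 9: prefix='0' (no match yet)
Bit 10: prefix='01' -> emit 'i', reset
Bit 11: prefix='1' (no match yet)
Bit 12: prefix='10' (no match yet)
Bit 13: prefix='100' -> emit 'd', reset
Bit 14: prefix='0' (no match yet)
Bit 15: prefix='01' -> emit 'i', reset
Bit 16: prefix='0' (no match yet)
Bit 17: prefix='01' -> emit 'i', reset
Bit 18: prefix='1' (no match yet)
Bit 19: prefix='10' (no match yet)
Bit 20: prefix='101' -> emit 'h', reset

Answer: 0 2 4 6 9 11 14 16 18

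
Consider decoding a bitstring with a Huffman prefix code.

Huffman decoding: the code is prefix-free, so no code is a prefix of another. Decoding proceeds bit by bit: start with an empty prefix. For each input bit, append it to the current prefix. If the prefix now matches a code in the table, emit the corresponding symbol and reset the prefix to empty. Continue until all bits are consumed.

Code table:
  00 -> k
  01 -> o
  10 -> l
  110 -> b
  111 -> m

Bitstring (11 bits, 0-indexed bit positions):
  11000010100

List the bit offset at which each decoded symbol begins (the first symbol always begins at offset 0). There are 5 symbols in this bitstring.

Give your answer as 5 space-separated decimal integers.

Answer: 0 3 5 7 9

Derivation:
Bit 0: prefix='1' (no match yet)
Bit 1: prefix='11' (no match yet)
Bit 2: prefix='110' -> emit 'b', reset
Bit 3: prefix='0' (no match yet)
Bit 4: prefix='00' -> emit 'k', reset
Bit 5: prefix='0' (no match yet)
Bit 6: prefix='01' -> emit 'o', reset
Bit 7: prefix='0' (no match yet)
Bit 8: prefix='01' -> emit 'o', reset
Bit 9: prefix='0' (no match yet)
Bit 10: prefix='00' -> emit 'k', reset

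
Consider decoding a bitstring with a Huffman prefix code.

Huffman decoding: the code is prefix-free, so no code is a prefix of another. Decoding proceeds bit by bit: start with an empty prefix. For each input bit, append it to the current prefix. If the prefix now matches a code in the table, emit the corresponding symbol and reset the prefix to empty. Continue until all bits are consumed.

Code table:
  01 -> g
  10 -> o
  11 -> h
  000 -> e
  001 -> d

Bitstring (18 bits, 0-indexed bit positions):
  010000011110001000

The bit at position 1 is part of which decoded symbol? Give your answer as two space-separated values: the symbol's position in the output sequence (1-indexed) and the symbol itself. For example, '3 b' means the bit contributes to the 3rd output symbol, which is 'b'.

Bit 0: prefix='0' (no match yet)
Bit 1: prefix='01' -> emit 'g', reset
Bit 2: prefix='0' (no match yet)
Bit 3: prefix='00' (no match yet)
Bit 4: prefix='000' -> emit 'e', reset
Bit 5: prefix='0' (no match yet)

Answer: 1 g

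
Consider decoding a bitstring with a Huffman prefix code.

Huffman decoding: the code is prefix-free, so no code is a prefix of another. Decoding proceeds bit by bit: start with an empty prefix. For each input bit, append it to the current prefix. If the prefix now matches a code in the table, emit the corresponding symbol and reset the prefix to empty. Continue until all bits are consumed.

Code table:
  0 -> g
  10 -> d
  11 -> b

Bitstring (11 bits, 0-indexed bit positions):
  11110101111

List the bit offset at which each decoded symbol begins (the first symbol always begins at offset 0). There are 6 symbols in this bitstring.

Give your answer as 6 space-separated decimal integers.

Answer: 0 2 4 5 7 9

Derivation:
Bit 0: prefix='1' (no match yet)
Bit 1: prefix='11' -> emit 'b', reset
Bit 2: prefix='1' (no match yet)
Bit 3: prefix='11' -> emit 'b', reset
Bit 4: prefix='0' -> emit 'g', reset
Bit 5: prefix='1' (no match yet)
Bit 6: prefix='10' -> emit 'd', reset
Bit 7: prefix='1' (no match yet)
Bit 8: prefix='11' -> emit 'b', reset
Bit 9: prefix='1' (no match yet)
Bit 10: prefix='11' -> emit 'b', reset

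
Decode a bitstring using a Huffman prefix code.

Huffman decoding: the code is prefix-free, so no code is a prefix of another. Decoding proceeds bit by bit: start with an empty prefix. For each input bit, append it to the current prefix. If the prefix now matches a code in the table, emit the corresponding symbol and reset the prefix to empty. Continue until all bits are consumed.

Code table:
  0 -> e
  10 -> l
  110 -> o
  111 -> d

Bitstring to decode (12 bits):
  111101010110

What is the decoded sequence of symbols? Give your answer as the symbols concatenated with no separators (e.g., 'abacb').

Bit 0: prefix='1' (no match yet)
Bit 1: prefix='11' (no match yet)
Bit 2: prefix='111' -> emit 'd', reset
Bit 3: prefix='1' (no match yet)
Bit 4: prefix='10' -> emit 'l', reset
Bit 5: prefix='1' (no match yet)
Bit 6: prefix='10' -> emit 'l', reset
Bit 7: prefix='1' (no match yet)
Bit 8: prefix='10' -> emit 'l', reset
Bit 9: prefix='1' (no match yet)
Bit 10: prefix='11' (no match yet)
Bit 11: prefix='110' -> emit 'o', reset

Answer: dlllo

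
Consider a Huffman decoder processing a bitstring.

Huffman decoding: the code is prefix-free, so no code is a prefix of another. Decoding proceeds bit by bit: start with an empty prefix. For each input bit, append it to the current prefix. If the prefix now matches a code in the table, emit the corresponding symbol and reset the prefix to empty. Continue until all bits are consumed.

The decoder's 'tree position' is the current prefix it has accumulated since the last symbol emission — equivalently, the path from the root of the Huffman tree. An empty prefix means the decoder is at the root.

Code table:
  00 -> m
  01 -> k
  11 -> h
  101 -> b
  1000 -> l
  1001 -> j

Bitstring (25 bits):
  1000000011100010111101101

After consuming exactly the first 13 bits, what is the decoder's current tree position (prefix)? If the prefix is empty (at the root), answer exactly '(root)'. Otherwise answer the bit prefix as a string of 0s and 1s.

Answer: 100

Derivation:
Bit 0: prefix='1' (no match yet)
Bit 1: prefix='10' (no match yet)
Bit 2: prefix='100' (no match yet)
Bit 3: prefix='1000' -> emit 'l', reset
Bit 4: prefix='0' (no match yet)
Bit 5: prefix='00' -> emit 'm', reset
Bit 6: prefix='0' (no match yet)
Bit 7: prefix='00' -> emit 'm', reset
Bit 8: prefix='1' (no match yet)
Bit 9: prefix='11' -> emit 'h', reset
Bit 10: prefix='1' (no match yet)
Bit 11: prefix='10' (no match yet)
Bit 12: prefix='100' (no match yet)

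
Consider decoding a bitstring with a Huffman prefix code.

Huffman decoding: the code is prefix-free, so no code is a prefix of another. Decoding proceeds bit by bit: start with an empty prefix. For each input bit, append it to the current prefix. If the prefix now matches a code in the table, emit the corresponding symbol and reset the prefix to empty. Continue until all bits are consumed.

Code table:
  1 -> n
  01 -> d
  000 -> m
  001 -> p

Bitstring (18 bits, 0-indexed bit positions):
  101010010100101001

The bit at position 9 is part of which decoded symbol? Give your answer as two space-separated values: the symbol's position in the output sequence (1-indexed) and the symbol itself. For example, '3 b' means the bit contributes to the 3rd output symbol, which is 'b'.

Bit 0: prefix='1' -> emit 'n', reset
Bit 1: prefix='0' (no match yet)
Bit 2: prefix='01' -> emit 'd', reset
Bit 3: prefix='0' (no match yet)
Bit 4: prefix='01' -> emit 'd', reset
Bit 5: prefix='0' (no match yet)
Bit 6: prefix='00' (no match yet)
Bit 7: prefix='001' -> emit 'p', reset
Bit 8: prefix='0' (no match yet)
Bit 9: prefix='01' -> emit 'd', reset
Bit 10: prefix='0' (no match yet)
Bit 11: prefix='00' (no match yet)
Bit 12: prefix='001' -> emit 'p', reset
Bit 13: prefix='0' (no match yet)

Answer: 5 d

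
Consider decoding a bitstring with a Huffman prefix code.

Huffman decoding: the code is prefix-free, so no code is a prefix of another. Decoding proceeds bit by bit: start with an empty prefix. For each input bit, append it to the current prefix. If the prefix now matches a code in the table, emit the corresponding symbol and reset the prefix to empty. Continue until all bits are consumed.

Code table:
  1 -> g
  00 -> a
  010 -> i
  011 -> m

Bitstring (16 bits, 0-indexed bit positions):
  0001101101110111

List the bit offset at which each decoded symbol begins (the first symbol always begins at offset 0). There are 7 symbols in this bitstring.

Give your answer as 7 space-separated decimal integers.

Bit 0: prefix='0' (no match yet)
Bit 1: prefix='00' -> emit 'a', reset
Bit 2: prefix='0' (no match yet)
Bit 3: prefix='01' (no match yet)
Bit 4: prefix='011' -> emit 'm', reset
Bit 5: prefix='0' (no match yet)
Bit 6: prefix='01' (no match yet)
Bit 7: prefix='011' -> emit 'm', reset
Bit 8: prefix='0' (no match yet)
Bit 9: prefix='01' (no match yet)
Bit 10: prefix='011' -> emit 'm', reset
Bit 11: prefix='1' -> emit 'g', reset
Bit 12: prefix='0' (no match yet)
Bit 13: prefix='01' (no match yet)
Bit 14: prefix='011' -> emit 'm', reset
Bit 15: prefix='1' -> emit 'g', reset

Answer: 0 2 5 8 11 12 15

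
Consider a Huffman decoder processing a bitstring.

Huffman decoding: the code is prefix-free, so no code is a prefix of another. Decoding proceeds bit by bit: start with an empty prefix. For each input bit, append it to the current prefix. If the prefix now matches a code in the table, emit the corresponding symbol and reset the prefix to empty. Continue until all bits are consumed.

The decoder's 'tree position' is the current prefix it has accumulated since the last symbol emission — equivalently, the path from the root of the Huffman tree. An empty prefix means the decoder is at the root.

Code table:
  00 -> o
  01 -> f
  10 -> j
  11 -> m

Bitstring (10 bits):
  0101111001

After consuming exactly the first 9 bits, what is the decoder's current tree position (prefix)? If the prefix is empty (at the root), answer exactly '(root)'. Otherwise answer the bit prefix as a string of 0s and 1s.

Answer: 0

Derivation:
Bit 0: prefix='0' (no match yet)
Bit 1: prefix='01' -> emit 'f', reset
Bit 2: prefix='0' (no match yet)
Bit 3: prefix='01' -> emit 'f', reset
Bit 4: prefix='1' (no match yet)
Bit 5: prefix='11' -> emit 'm', reset
Bit 6: prefix='1' (no match yet)
Bit 7: prefix='10' -> emit 'j', reset
Bit 8: prefix='0' (no match yet)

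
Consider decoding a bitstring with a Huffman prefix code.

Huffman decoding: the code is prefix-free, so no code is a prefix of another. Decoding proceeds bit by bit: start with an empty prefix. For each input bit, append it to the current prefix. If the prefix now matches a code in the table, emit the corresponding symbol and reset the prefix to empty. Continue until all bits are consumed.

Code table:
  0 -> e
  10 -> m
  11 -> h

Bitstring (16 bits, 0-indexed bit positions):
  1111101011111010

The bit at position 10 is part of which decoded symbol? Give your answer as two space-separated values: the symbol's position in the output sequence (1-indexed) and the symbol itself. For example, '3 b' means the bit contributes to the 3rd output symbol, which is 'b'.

Answer: 6 h

Derivation:
Bit 0: prefix='1' (no match yet)
Bit 1: prefix='11' -> emit 'h', reset
Bit 2: prefix='1' (no match yet)
Bit 3: prefix='11' -> emit 'h', reset
Bit 4: prefix='1' (no match yet)
Bit 5: prefix='10' -> emit 'm', reset
Bit 6: prefix='1' (no match yet)
Bit 7: prefix='10' -> emit 'm', reset
Bit 8: prefix='1' (no match yet)
Bit 9: prefix='11' -> emit 'h', reset
Bit 10: prefix='1' (no match yet)
Bit 11: prefix='11' -> emit 'h', reset
Bit 12: prefix='1' (no match yet)
Bit 13: prefix='10' -> emit 'm', reset
Bit 14: prefix='1' (no match yet)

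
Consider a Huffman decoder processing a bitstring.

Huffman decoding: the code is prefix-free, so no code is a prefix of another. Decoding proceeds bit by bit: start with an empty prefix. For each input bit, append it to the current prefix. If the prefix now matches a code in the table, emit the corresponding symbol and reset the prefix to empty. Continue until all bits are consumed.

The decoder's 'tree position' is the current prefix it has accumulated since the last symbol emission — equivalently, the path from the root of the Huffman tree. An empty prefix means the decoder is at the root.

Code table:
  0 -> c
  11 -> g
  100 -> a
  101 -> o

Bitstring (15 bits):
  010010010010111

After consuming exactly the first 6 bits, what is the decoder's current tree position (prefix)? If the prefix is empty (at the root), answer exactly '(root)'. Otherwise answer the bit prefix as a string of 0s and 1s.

Bit 0: prefix='0' -> emit 'c', reset
Bit 1: prefix='1' (no match yet)
Bit 2: prefix='10' (no match yet)
Bit 3: prefix='100' -> emit 'a', reset
Bit 4: prefix='1' (no match yet)
Bit 5: prefix='10' (no match yet)

Answer: 10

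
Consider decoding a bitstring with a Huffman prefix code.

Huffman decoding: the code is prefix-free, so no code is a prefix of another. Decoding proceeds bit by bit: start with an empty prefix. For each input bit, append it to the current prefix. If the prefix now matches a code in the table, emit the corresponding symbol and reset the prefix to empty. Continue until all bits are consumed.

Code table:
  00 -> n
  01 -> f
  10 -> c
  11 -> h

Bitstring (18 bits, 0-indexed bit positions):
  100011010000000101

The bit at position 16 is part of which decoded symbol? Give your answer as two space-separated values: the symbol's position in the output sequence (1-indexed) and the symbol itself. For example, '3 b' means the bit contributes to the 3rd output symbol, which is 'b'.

Answer: 9 f

Derivation:
Bit 0: prefix='1' (no match yet)
Bit 1: prefix='10' -> emit 'c', reset
Bit 2: prefix='0' (no match yet)
Bit 3: prefix='00' -> emit 'n', reset
Bit 4: prefix='1' (no match yet)
Bit 5: prefix='11' -> emit 'h', reset
Bit 6: prefix='0' (no match yet)
Bit 7: prefix='01' -> emit 'f', reset
Bit 8: prefix='0' (no match yet)
Bit 9: prefix='00' -> emit 'n', reset
Bit 10: prefix='0' (no match yet)
Bit 11: prefix='00' -> emit 'n', reset
Bit 12: prefix='0' (no match yet)
Bit 13: prefix='00' -> emit 'n', reset
Bit 14: prefix='0' (no match yet)
Bit 15: prefix='01' -> emit 'f', reset
Bit 16: prefix='0' (no match yet)
Bit 17: prefix='01' -> emit 'f', reset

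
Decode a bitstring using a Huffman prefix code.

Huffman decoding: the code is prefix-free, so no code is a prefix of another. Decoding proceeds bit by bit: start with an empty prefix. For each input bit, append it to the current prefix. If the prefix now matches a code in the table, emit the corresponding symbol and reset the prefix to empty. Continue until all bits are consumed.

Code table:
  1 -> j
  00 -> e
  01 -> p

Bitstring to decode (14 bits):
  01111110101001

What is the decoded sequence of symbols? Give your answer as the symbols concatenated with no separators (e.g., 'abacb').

Bit 0: prefix='0' (no match yet)
Bit 1: prefix='01' -> emit 'p', reset
Bit 2: prefix='1' -> emit 'j', reset
Bit 3: prefix='1' -> emit 'j', reset
Bit 4: prefix='1' -> emit 'j', reset
Bit 5: prefix='1' -> emit 'j', reset
Bit 6: prefix='1' -> emit 'j', reset
Bit 7: prefix='0' (no match yet)
Bit 8: prefix='01' -> emit 'p', reset
Bit 9: prefix='0' (no match yet)
Bit 10: prefix='01' -> emit 'p', reset
Bit 11: prefix='0' (no match yet)
Bit 12: prefix='00' -> emit 'e', reset
Bit 13: prefix='1' -> emit 'j', reset

Answer: pjjjjjppej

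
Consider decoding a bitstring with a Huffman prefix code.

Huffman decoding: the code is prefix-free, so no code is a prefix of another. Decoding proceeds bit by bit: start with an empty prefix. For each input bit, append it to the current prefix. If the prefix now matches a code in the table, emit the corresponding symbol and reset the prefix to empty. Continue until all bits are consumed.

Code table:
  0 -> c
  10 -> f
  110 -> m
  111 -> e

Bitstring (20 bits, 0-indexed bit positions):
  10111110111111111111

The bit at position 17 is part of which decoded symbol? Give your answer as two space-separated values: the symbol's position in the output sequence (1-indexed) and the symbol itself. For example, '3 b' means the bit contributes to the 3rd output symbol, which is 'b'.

Bit 0: prefix='1' (no match yet)
Bit 1: prefix='10' -> emit 'f', reset
Bit 2: prefix='1' (no match yet)
Bit 3: prefix='11' (no match yet)
Bit 4: prefix='111' -> emit 'e', reset
Bit 5: prefix='1' (no match yet)
Bit 6: prefix='11' (no match yet)
Bit 7: prefix='110' -> emit 'm', reset
Bit 8: prefix='1' (no match yet)
Bit 9: prefix='11' (no match yet)
Bit 10: prefix='111' -> emit 'e', reset
Bit 11: prefix='1' (no match yet)
Bit 12: prefix='11' (no match yet)
Bit 13: prefix='111' -> emit 'e', reset
Bit 14: prefix='1' (no match yet)
Bit 15: prefix='11' (no match yet)
Bit 16: prefix='111' -> emit 'e', reset
Bit 17: prefix='1' (no match yet)
Bit 18: prefix='11' (no match yet)
Bit 19: prefix='111' -> emit 'e', reset

Answer: 7 e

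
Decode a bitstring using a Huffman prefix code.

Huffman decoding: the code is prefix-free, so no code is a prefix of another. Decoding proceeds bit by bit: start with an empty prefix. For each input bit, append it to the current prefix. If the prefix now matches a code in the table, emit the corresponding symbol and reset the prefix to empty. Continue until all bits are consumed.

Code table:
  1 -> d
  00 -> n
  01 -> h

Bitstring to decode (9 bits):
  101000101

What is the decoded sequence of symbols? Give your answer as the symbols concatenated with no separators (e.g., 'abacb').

Answer: dhnhh

Derivation:
Bit 0: prefix='1' -> emit 'd', reset
Bit 1: prefix='0' (no match yet)
Bit 2: prefix='01' -> emit 'h', reset
Bit 3: prefix='0' (no match yet)
Bit 4: prefix='00' -> emit 'n', reset
Bit 5: prefix='0' (no match yet)
Bit 6: prefix='01' -> emit 'h', reset
Bit 7: prefix='0' (no match yet)
Bit 8: prefix='01' -> emit 'h', reset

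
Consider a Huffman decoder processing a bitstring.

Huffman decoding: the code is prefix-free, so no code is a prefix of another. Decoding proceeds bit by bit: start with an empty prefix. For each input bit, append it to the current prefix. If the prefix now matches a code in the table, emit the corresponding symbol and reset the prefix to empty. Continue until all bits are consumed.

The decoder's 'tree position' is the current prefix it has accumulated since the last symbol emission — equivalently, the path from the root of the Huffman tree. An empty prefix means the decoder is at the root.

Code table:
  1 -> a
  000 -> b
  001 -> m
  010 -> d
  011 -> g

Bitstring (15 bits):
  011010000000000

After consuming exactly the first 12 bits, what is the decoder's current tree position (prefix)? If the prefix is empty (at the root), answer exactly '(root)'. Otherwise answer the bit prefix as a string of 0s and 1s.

Bit 0: prefix='0' (no match yet)
Bit 1: prefix='01' (no match yet)
Bit 2: prefix='011' -> emit 'g', reset
Bit 3: prefix='0' (no match yet)
Bit 4: prefix='01' (no match yet)
Bit 5: prefix='010' -> emit 'd', reset
Bit 6: prefix='0' (no match yet)
Bit 7: prefix='00' (no match yet)
Bit 8: prefix='000' -> emit 'b', reset
Bit 9: prefix='0' (no match yet)
Bit 10: prefix='00' (no match yet)
Bit 11: prefix='000' -> emit 'b', reset

Answer: (root)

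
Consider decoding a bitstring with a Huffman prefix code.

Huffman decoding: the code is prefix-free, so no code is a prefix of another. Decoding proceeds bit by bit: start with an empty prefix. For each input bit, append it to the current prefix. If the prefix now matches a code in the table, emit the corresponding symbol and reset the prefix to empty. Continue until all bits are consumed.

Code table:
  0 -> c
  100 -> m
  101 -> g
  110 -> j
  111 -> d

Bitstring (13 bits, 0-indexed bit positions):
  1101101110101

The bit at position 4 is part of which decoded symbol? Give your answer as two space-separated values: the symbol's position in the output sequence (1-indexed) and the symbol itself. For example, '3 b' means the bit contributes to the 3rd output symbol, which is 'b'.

Bit 0: prefix='1' (no match yet)
Bit 1: prefix='11' (no match yet)
Bit 2: prefix='110' -> emit 'j', reset
Bit 3: prefix='1' (no match yet)
Bit 4: prefix='11' (no match yet)
Bit 5: prefix='110' -> emit 'j', reset
Bit 6: prefix='1' (no match yet)
Bit 7: prefix='11' (no match yet)
Bit 8: prefix='111' -> emit 'd', reset

Answer: 2 j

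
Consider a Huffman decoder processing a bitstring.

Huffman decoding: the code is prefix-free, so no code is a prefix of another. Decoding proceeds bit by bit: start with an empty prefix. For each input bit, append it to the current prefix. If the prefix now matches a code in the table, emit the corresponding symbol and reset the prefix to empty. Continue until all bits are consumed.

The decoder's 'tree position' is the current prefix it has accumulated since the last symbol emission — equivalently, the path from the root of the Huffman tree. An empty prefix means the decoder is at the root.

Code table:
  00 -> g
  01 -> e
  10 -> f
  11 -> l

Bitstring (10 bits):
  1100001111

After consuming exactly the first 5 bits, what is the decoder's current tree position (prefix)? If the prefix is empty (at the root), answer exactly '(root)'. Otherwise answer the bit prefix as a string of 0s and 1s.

Bit 0: prefix='1' (no match yet)
Bit 1: prefix='11' -> emit 'l', reset
Bit 2: prefix='0' (no match yet)
Bit 3: prefix='00' -> emit 'g', reset
Bit 4: prefix='0' (no match yet)

Answer: 0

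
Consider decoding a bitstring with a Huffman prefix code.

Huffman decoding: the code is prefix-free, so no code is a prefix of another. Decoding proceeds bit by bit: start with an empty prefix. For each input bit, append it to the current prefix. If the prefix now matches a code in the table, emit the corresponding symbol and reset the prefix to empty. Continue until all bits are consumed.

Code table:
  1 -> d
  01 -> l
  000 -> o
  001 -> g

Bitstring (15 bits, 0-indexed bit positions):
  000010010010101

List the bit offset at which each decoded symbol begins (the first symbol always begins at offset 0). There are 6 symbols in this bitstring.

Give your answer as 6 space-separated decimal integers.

Answer: 0 3 5 8 11 13

Derivation:
Bit 0: prefix='0' (no match yet)
Bit 1: prefix='00' (no match yet)
Bit 2: prefix='000' -> emit 'o', reset
Bit 3: prefix='0' (no match yet)
Bit 4: prefix='01' -> emit 'l', reset
Bit 5: prefix='0' (no match yet)
Bit 6: prefix='00' (no match yet)
Bit 7: prefix='001' -> emit 'g', reset
Bit 8: prefix='0' (no match yet)
Bit 9: prefix='00' (no match yet)
Bit 10: prefix='001' -> emit 'g', reset
Bit 11: prefix='0' (no match yet)
Bit 12: prefix='01' -> emit 'l', reset
Bit 13: prefix='0' (no match yet)
Bit 14: prefix='01' -> emit 'l', reset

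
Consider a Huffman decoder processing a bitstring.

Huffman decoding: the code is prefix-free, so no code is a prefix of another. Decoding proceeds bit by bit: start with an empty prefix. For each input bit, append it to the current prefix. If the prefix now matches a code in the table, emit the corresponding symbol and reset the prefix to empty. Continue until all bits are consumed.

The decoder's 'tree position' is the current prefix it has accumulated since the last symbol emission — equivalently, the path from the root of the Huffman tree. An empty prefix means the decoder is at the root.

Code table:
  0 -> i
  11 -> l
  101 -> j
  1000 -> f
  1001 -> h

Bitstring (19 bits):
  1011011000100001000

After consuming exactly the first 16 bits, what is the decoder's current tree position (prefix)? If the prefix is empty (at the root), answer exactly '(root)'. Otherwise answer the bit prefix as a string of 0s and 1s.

Bit 0: prefix='1' (no match yet)
Bit 1: prefix='10' (no match yet)
Bit 2: prefix='101' -> emit 'j', reset
Bit 3: prefix='1' (no match yet)
Bit 4: prefix='10' (no match yet)
Bit 5: prefix='101' -> emit 'j', reset
Bit 6: prefix='1' (no match yet)
Bit 7: prefix='10' (no match yet)
Bit 8: prefix='100' (no match yet)
Bit 9: prefix='1000' -> emit 'f', reset
Bit 10: prefix='1' (no match yet)
Bit 11: prefix='10' (no match yet)
Bit 12: prefix='100' (no match yet)
Bit 13: prefix='1000' -> emit 'f', reset
Bit 14: prefix='0' -> emit 'i', reset
Bit 15: prefix='1' (no match yet)

Answer: 1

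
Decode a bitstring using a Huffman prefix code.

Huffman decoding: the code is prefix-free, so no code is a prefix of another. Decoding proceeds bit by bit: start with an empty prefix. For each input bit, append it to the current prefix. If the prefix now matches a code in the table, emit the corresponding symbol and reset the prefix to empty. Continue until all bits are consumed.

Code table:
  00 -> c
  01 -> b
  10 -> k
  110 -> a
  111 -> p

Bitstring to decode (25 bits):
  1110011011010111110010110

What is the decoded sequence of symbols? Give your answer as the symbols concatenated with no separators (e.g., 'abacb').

Answer: pcaakpabbk

Derivation:
Bit 0: prefix='1' (no match yet)
Bit 1: prefix='11' (no match yet)
Bit 2: prefix='111' -> emit 'p', reset
Bit 3: prefix='0' (no match yet)
Bit 4: prefix='00' -> emit 'c', reset
Bit 5: prefix='1' (no match yet)
Bit 6: prefix='11' (no match yet)
Bit 7: prefix='110' -> emit 'a', reset
Bit 8: prefix='1' (no match yet)
Bit 9: prefix='11' (no match yet)
Bit 10: prefix='110' -> emit 'a', reset
Bit 11: prefix='1' (no match yet)
Bit 12: prefix='10' -> emit 'k', reset
Bit 13: prefix='1' (no match yet)
Bit 14: prefix='11' (no match yet)
Bit 15: prefix='111' -> emit 'p', reset
Bit 16: prefix='1' (no match yet)
Bit 17: prefix='11' (no match yet)
Bit 18: prefix='110' -> emit 'a', reset
Bit 19: prefix='0' (no match yet)
Bit 20: prefix='01' -> emit 'b', reset
Bit 21: prefix='0' (no match yet)
Bit 22: prefix='01' -> emit 'b', reset
Bit 23: prefix='1' (no match yet)
Bit 24: prefix='10' -> emit 'k', reset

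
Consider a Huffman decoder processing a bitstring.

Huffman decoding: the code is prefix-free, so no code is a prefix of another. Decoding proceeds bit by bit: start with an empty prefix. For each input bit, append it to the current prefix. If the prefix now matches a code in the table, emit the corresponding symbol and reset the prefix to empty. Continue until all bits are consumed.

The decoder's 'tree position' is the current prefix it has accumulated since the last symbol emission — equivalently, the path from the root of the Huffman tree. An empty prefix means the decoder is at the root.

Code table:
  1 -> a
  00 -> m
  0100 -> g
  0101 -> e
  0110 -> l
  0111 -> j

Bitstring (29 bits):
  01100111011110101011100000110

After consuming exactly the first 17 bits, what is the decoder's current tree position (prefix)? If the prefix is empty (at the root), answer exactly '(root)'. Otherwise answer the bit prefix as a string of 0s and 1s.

Answer: (root)

Derivation:
Bit 0: prefix='0' (no match yet)
Bit 1: prefix='01' (no match yet)
Bit 2: prefix='011' (no match yet)
Bit 3: prefix='0110' -> emit 'l', reset
Bit 4: prefix='0' (no match yet)
Bit 5: prefix='01' (no match yet)
Bit 6: prefix='011' (no match yet)
Bit 7: prefix='0111' -> emit 'j', reset
Bit 8: prefix='0' (no match yet)
Bit 9: prefix='01' (no match yet)
Bit 10: prefix='011' (no match yet)
Bit 11: prefix='0111' -> emit 'j', reset
Bit 12: prefix='1' -> emit 'a', reset
Bit 13: prefix='0' (no match yet)
Bit 14: prefix='01' (no match yet)
Bit 15: prefix='010' (no match yet)
Bit 16: prefix='0101' -> emit 'e', reset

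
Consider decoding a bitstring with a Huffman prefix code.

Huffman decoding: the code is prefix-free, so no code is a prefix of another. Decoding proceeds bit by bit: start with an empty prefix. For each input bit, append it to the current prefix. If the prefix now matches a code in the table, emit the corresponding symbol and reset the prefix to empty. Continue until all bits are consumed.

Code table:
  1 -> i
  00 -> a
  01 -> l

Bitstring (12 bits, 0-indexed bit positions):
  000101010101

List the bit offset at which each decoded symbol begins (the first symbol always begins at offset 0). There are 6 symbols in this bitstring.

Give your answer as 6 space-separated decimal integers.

Answer: 0 2 4 6 8 10

Derivation:
Bit 0: prefix='0' (no match yet)
Bit 1: prefix='00' -> emit 'a', reset
Bit 2: prefix='0' (no match yet)
Bit 3: prefix='01' -> emit 'l', reset
Bit 4: prefix='0' (no match yet)
Bit 5: prefix='01' -> emit 'l', reset
Bit 6: prefix='0' (no match yet)
Bit 7: prefix='01' -> emit 'l', reset
Bit 8: prefix='0' (no match yet)
Bit 9: prefix='01' -> emit 'l', reset
Bit 10: prefix='0' (no match yet)
Bit 11: prefix='01' -> emit 'l', reset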